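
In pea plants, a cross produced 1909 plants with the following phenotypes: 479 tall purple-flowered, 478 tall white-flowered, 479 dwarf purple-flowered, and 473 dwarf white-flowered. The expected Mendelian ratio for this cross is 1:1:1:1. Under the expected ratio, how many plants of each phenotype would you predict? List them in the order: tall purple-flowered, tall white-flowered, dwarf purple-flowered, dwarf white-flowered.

477.25, 477.25, 477.25, 477.25

The 1:1:1:1 ratio has 4 parts, so with N = 1909 the expected counts are:
  tall purple-flowered: 1909 × 1/4 = 477.25
  tall white-flowered: 1909 × 1/4 = 477.25
  dwarf purple-flowered: 1909 × 1/4 = 477.25
  dwarf white-flowered: 1909 × 1/4 = 477.25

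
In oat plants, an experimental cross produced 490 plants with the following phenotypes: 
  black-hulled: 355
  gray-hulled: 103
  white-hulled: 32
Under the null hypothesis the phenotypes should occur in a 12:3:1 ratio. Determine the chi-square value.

1.834

The 12:3:1 ratio has 16 parts, so with N = 490 the expected counts are:
  black-hulled: 490 × 12/16 = 367.5
  gray-hulled: 490 × 3/16 = 91.875
  white-hulled: 490 × 1/16 = 30.625
χ² = Σ (O − E)² / E
  black-hulled: (355 − 367.5)² / 367.5 = 0.4252
  gray-hulled: (103 − 91.875)² / 91.875 = 1.3471
  white-hulled: (32 − 30.625)² / 30.625 = 0.0617
χ² = 0.4252 + 1.3471 + 0.0617 = 1.834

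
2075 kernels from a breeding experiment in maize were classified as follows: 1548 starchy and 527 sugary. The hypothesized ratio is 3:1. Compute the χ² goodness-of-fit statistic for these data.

The 3:1 ratio has 4 parts, so with N = 2075 the expected counts are:
  starchy: 2075 × 3/4 = 1556.25
  sugary: 2075 × 1/4 = 518.75
χ² = Σ (O − E)² / E
  starchy: (1548 − 1556.25)² / 1556.25 = 0.0437
  sugary: (527 − 518.75)² / 518.75 = 0.1312
χ² = 0.0437 + 0.1312 = 0.1749 ≈ 0.175

0.175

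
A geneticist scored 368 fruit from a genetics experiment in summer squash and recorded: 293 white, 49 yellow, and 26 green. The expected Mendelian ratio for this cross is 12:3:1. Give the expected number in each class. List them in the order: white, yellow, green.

The 12:3:1 ratio has 16 parts, so with N = 368 the expected counts are:
  white: 368 × 12/16 = 276
  yellow: 368 × 3/16 = 69
  green: 368 × 1/16 = 23

276, 69, 23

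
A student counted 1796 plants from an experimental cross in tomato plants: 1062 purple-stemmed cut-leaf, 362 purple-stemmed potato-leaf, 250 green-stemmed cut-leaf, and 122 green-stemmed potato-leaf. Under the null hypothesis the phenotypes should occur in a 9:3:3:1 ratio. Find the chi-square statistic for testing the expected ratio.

27.739

Total ratio parts = 16. Expected numbers out of 1796:
  purple-stemmed cut-leaf: 1796 × 9/16 = 1010.25
  purple-stemmed potato-leaf: 1796 × 3/16 = 336.75
  green-stemmed cut-leaf: 1796 × 3/16 = 336.75
  green-stemmed potato-leaf: 1796 × 1/16 = 112.25
χ² = Σ (O − E)² / E
  purple-stemmed cut-leaf: (1062 − 1010.25)² / 1010.25 = 2.6509
  purple-stemmed potato-leaf: (362 − 336.75)² / 336.75 = 1.8933
  green-stemmed cut-leaf: (250 − 336.75)² / 336.75 = 22.3476
  green-stemmed potato-leaf: (122 − 112.25)² / 112.25 = 0.8469
χ² = 2.6509 + 1.8933 + 22.3476 + 0.8469 = 27.7387 ≈ 27.739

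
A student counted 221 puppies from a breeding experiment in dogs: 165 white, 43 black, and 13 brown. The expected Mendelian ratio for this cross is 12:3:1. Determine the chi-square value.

0.110

Expected counts for N = 221 under a 12:3:1 ratio (total parts = 16):
  white: 221 × 12/16 = 165.75
  black: 221 × 3/16 = 41.4375
  brown: 221 × 1/16 = 13.8125
χ² = Σ (O − E)² / E
  white: (165 − 165.75)² / 165.75 = 0.0034
  black: (43 − 41.4375)² / 41.4375 = 0.0589
  brown: (13 − 13.8125)² / 13.8125 = 0.0478
χ² = 0.0034 + 0.0589 + 0.0478 = 0.1101 ≈ 0.110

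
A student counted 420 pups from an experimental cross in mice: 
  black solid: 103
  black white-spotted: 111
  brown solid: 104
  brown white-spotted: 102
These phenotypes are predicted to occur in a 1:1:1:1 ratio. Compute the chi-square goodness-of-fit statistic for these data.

The 1:1:1:1 ratio has 4 parts, so with N = 420 the expected counts are:
  black solid: 420 × 1/4 = 105
  black white-spotted: 420 × 1/4 = 105
  brown solid: 420 × 1/4 = 105
  brown white-spotted: 420 × 1/4 = 105
χ² = Σ (O − E)² / E
  black solid: (103 − 105)² / 105 = 0.0381
  black white-spotted: (111 − 105)² / 105 = 0.3429
  brown solid: (104 − 105)² / 105 = 0.0095
  brown white-spotted: (102 − 105)² / 105 = 0.0857
χ² = 0.0381 + 0.3429 + 0.0095 + 0.0857 = 0.4762 ≈ 0.476

0.476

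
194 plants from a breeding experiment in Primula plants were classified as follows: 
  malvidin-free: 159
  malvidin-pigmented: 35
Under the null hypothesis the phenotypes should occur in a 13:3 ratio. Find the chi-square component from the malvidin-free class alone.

The 13:3 ratio has 16 parts, so with N = 194 the expected counts are:
  malvidin-free: 194 × 13/16 = 157.625
  malvidin-pigmented: 194 × 3/16 = 36.375
Contribution of malvidin-free: (159 − 157.625)² / 157.625 = 0.0120

0.012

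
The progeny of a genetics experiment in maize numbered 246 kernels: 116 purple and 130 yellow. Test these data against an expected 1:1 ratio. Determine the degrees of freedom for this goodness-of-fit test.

1

A goodness-of-fit test with 2 phenotype classes has df = 2 − 1 = 1.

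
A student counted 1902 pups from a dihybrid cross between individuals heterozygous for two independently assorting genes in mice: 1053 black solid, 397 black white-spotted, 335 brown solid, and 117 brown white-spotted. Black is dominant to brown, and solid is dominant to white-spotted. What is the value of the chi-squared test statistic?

A dihybrid F₂ with independent assortment and complete dominance at both loci gives a 9:3:3:1 phenotypic ratio.
Under the 9:3:3:1 hypothesis (Σ ratio = 16, N = 1902):
  black solid: 1902 × 9/16 = 1069.875
  black white-spotted: 1902 × 3/16 = 356.625
  brown solid: 1902 × 3/16 = 356.625
  brown white-spotted: 1902 × 1/16 = 118.875
χ² = Σ (O − E)² / E
  black solid: (1053 − 1069.875)² / 1069.875 = 0.2662
  black white-spotted: (397 − 356.625)² / 356.625 = 4.5710
  brown solid: (335 − 356.625)² / 356.625 = 1.3113
  brown white-spotted: (117 − 118.875)² / 118.875 = 0.0296
χ² = 0.2662 + 4.5710 + 1.3113 + 0.0296 = 6.1781 ≈ 6.178

6.178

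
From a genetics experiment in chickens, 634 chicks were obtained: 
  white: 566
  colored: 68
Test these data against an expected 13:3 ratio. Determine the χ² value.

Total ratio parts = 16. Expected numbers out of 634:
  white: 634 × 13/16 = 515.125
  colored: 634 × 3/16 = 118.875
χ² = Σ (O − E)² / E
  white: (566 − 515.125)² / 515.125 = 5.0245
  colored: (68 − 118.875)² / 118.875 = 21.7730
χ² = 5.0245 + 21.7730 = 26.7975 ≈ 26.798

26.798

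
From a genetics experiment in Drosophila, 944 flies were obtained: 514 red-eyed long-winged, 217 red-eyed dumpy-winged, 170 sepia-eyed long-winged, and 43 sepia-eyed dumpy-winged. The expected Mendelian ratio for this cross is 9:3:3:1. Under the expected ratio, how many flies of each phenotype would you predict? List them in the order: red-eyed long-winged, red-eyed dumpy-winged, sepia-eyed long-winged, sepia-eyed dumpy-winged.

Total ratio parts = 16. Expected numbers out of 944:
  red-eyed long-winged: 944 × 9/16 = 531
  red-eyed dumpy-winged: 944 × 3/16 = 177
  sepia-eyed long-winged: 944 × 3/16 = 177
  sepia-eyed dumpy-winged: 944 × 1/16 = 59

531, 177, 177, 59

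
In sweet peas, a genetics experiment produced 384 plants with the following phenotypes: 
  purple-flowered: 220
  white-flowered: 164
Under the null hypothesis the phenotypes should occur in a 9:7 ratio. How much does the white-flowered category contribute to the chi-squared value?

0.095

Total ratio parts = 16. Expected numbers out of 384:
  purple-flowered: 384 × 9/16 = 216
  white-flowered: 384 × 7/16 = 168
Contribution of white-flowered: (164 − 168)² / 168 = 0.0952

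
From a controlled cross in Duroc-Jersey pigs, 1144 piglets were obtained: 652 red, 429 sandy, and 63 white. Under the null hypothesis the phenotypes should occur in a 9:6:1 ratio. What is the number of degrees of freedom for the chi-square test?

2

A goodness-of-fit test with 3 phenotype classes has df = 3 − 1 = 2.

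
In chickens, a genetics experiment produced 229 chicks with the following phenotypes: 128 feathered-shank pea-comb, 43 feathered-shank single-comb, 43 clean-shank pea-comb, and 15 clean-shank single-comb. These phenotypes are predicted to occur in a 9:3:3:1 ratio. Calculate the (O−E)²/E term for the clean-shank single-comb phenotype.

0.033

Total ratio parts = 16. Expected numbers out of 229:
  feathered-shank pea-comb: 229 × 9/16 = 128.8125
  feathered-shank single-comb: 229 × 3/16 = 42.9375
  clean-shank pea-comb: 229 × 3/16 = 42.9375
  clean-shank single-comb: 229 × 1/16 = 14.3125
Contribution of clean-shank single-comb: (15 − 14.3125)² / 14.3125 = 0.0330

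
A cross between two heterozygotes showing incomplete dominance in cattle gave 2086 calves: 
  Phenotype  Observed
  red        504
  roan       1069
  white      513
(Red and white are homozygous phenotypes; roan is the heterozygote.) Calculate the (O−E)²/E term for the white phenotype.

With incomplete dominance, a heterozygote × heterozygote cross gives a 1:2:1 phenotypic ratio.
Total ratio parts = 4. Expected numbers out of 2086:
  red: 2086 × 1/4 = 521.5
  roan: 2086 × 2/4 = 1043
  white: 2086 × 1/4 = 521.5
Contribution of white: (513 − 521.5)² / 521.5 = 0.1385

0.139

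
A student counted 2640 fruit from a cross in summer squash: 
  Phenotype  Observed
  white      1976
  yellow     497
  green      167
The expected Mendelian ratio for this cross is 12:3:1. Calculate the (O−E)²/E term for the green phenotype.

0.024

The 12:3:1 ratio has 16 parts, so with N = 2640 the expected counts are:
  white: 2640 × 12/16 = 1980
  yellow: 2640 × 3/16 = 495
  green: 2640 × 1/16 = 165
Contribution of green: (167 − 165)² / 165 = 0.0242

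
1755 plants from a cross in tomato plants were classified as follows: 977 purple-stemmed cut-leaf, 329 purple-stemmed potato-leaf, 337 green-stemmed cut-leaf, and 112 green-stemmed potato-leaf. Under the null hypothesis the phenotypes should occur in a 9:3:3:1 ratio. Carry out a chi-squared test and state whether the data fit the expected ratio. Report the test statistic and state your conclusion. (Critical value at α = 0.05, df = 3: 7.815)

Under the 9:3:3:1 hypothesis (Σ ratio = 16, N = 1755):
  purple-stemmed cut-leaf: 1755 × 9/16 = 987.1875
  purple-stemmed potato-leaf: 1755 × 3/16 = 329.0625
  green-stemmed cut-leaf: 1755 × 3/16 = 329.0625
  green-stemmed potato-leaf: 1755 × 1/16 = 109.6875
χ² = Σ (O − E)² / E
  purple-stemmed cut-leaf: (977 − 987.1875)² / 987.1875 = 0.1051
  purple-stemmed potato-leaf: (329 − 329.0625)² / 329.0625 = 0.0000
  green-stemmed cut-leaf: (337 − 329.0625)² / 329.0625 = 0.1915
  green-stemmed potato-leaf: (112 − 109.6875)² / 109.6875 = 0.0488
χ² = 0.1051 + 0.0000 + 0.1915 + 0.0488 = 0.3454 ≈ 0.345
Degrees of freedom = 4 − 1 = 3; critical value at α = 0.05 is 7.815.
Since 0.345 < 7.815, we fail to reject the null hypothesis — the data are consistent with the 9:3:3:1 ratio.

0.345; consistent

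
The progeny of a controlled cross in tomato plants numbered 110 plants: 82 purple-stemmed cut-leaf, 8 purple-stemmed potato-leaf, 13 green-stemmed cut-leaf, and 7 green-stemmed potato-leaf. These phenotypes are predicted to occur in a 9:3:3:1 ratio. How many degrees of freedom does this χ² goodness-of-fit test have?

3

A goodness-of-fit test with 4 phenotype classes has df = 4 − 1 = 3.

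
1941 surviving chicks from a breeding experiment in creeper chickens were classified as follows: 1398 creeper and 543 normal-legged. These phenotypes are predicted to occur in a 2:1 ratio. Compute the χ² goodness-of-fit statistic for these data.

25.076

Total ratio parts = 3. Expected numbers out of 1941:
  creeper: 1941 × 2/3 = 1294
  normal-legged: 1941 × 1/3 = 647
χ² = Σ (O − E)² / E
  creeper: (1398 − 1294)² / 1294 = 8.3586
  normal-legged: (543 − 647)² / 647 = 16.7172
χ² = 8.3586 + 16.7172 = 25.0758 ≈ 25.076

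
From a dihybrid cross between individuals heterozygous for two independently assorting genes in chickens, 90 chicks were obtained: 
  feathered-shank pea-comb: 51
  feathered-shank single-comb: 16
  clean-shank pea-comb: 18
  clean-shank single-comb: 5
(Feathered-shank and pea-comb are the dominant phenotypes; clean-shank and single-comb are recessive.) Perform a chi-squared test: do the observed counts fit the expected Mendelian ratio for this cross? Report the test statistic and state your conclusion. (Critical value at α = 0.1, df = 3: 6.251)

A dihybrid F₂ with independent assortment and complete dominance at both loci gives a 9:3:3:1 phenotypic ratio.
Total ratio parts = 16. Expected numbers out of 90:
  feathered-shank pea-comb: 90 × 9/16 = 50.625
  feathered-shank single-comb: 90 × 3/16 = 16.875
  clean-shank pea-comb: 90 × 3/16 = 16.875
  clean-shank single-comb: 90 × 1/16 = 5.625
χ² = Σ (O − E)² / E
  feathered-shank pea-comb: (51 − 50.625)² / 50.625 = 0.0028
  feathered-shank single-comb: (16 − 16.875)² / 16.875 = 0.0454
  clean-shank pea-comb: (18 − 16.875)² / 16.875 = 0.0750
  clean-shank single-comb: (5 − 5.625)² / 5.625 = 0.0694
χ² = 0.0028 + 0.0454 + 0.0750 + 0.0694 = 0.1926 ≈ 0.193
Degrees of freedom = 4 − 1 = 3; critical value at α = 0.1 is 6.251.
Since 0.193 < 6.251, we fail to reject the null hypothesis — the data are consistent with the 9:3:3:1 ratio.

0.193; consistent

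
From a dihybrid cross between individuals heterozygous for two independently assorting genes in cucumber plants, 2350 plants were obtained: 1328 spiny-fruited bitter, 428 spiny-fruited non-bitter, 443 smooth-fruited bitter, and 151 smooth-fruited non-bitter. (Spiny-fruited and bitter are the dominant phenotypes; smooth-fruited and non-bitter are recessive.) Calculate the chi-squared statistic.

A dihybrid F₂ with independent assortment and complete dominance at both loci gives a 9:3:3:1 phenotypic ratio.
The 9:3:3:1 ratio has 16 parts, so with N = 2350 the expected counts are:
  spiny-fruited bitter: 2350 × 9/16 = 1321.875
  spiny-fruited non-bitter: 2350 × 3/16 = 440.625
  smooth-fruited bitter: 2350 × 3/16 = 440.625
  smooth-fruited non-bitter: 2350 × 1/16 = 146.875
χ² = Σ (O − E)² / E
  spiny-fruited bitter: (1328 − 1321.875)² / 1321.875 = 0.0284
  spiny-fruited non-bitter: (428 − 440.625)² / 440.625 = 0.3617
  smooth-fruited bitter: (443 − 440.625)² / 440.625 = 0.0128
  smooth-fruited non-bitter: (151 − 146.875)² / 146.875 = 0.1159
χ² = 0.0284 + 0.3617 + 0.0128 + 0.1159 = 0.5188 ≈ 0.519

0.519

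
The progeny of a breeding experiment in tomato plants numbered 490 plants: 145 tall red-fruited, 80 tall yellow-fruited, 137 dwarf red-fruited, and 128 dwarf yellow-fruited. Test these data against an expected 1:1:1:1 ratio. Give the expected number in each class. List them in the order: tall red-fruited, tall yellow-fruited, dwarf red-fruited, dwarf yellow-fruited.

122.5, 122.5, 122.5, 122.5

The 1:1:1:1 ratio has 4 parts, so with N = 490 the expected counts are:
  tall red-fruited: 490 × 1/4 = 122.5
  tall yellow-fruited: 490 × 1/4 = 122.5
  dwarf red-fruited: 490 × 1/4 = 122.5
  dwarf yellow-fruited: 490 × 1/4 = 122.5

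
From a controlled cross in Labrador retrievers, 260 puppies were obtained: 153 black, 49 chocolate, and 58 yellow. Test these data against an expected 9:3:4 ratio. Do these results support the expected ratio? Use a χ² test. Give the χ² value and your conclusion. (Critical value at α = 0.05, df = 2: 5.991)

The 9:3:4 ratio has 16 parts, so with N = 260 the expected counts are:
  black: 260 × 9/16 = 146.25
  chocolate: 260 × 3/16 = 48.75
  yellow: 260 × 4/16 = 65
χ² = Σ (O − E)² / E
  black: (153 − 146.25)² / 146.25 = 0.3115
  chocolate: (49 − 48.75)² / 48.75 = 0.0013
  yellow: (58 − 65)² / 65 = 0.7538
χ² = 0.3115 + 0.0013 + 0.7538 = 1.0666 ≈ 1.067
Degrees of freedom = 3 − 1 = 2; critical value at α = 0.05 is 5.991.
Since 1.067 < 5.991, we fail to reject the null hypothesis — the data are consistent with the 9:3:4 ratio.

1.067; consistent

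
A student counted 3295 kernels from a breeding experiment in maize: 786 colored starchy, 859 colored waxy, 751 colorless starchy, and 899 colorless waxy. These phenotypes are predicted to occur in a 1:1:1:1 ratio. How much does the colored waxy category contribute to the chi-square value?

1.508

Under the 1:1:1:1 hypothesis (Σ ratio = 4, N = 3295):
  colored starchy: 3295 × 1/4 = 823.75
  colored waxy: 3295 × 1/4 = 823.75
  colorless starchy: 3295 × 1/4 = 823.75
  colorless waxy: 3295 × 1/4 = 823.75
Contribution of colored waxy: (859 − 823.75)² / 823.75 = 1.5084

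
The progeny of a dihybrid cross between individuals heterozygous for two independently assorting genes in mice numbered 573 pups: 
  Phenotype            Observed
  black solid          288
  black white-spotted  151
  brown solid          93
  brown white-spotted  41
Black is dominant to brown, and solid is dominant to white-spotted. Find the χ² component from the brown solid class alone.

1.940

A dihybrid F₂ with independent assortment and complete dominance at both loci gives a 9:3:3:1 phenotypic ratio.
Under the 9:3:3:1 hypothesis (Σ ratio = 16, N = 573):
  black solid: 573 × 9/16 = 322.3125
  black white-spotted: 573 × 3/16 = 107.4375
  brown solid: 573 × 3/16 = 107.4375
  brown white-spotted: 573 × 1/16 = 35.8125
Contribution of brown solid: (93 − 107.4375)² / 107.4375 = 1.9401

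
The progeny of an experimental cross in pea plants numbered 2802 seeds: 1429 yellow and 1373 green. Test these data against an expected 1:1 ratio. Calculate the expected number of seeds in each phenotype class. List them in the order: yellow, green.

Under the 1:1 hypothesis (Σ ratio = 2, N = 2802):
  yellow: 2802 × 1/2 = 1401
  green: 2802 × 1/2 = 1401

1401, 1401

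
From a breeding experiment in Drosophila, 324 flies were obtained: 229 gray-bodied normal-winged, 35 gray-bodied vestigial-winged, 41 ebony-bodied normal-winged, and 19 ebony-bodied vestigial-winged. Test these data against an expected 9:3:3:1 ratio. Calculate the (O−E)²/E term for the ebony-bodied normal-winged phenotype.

Total ratio parts = 16. Expected numbers out of 324:
  gray-bodied normal-winged: 324 × 9/16 = 182.25
  gray-bodied vestigial-winged: 324 × 3/16 = 60.75
  ebony-bodied normal-winged: 324 × 3/16 = 60.75
  ebony-bodied vestigial-winged: 324 × 1/16 = 20.25
Contribution of ebony-bodied normal-winged: (41 − 60.75)² / 60.75 = 6.4208

6.421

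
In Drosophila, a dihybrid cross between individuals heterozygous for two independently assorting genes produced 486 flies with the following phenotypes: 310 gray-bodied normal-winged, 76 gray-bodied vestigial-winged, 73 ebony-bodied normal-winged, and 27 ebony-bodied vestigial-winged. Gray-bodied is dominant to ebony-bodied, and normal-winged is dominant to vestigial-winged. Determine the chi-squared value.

11.397

A dihybrid F₂ with independent assortment and complete dominance at both loci gives a 9:3:3:1 phenotypic ratio.
The 9:3:3:1 ratio has 16 parts, so with N = 486 the expected counts are:
  gray-bodied normal-winged: 486 × 9/16 = 273.375
  gray-bodied vestigial-winged: 486 × 3/16 = 91.125
  ebony-bodied normal-winged: 486 × 3/16 = 91.125
  ebony-bodied vestigial-winged: 486 × 1/16 = 30.375
χ² = Σ (O − E)² / E
  gray-bodied normal-winged: (310 − 273.375)² / 273.375 = 4.9068
  gray-bodied vestigial-winged: (76 − 91.125)² / 91.125 = 2.5105
  ebony-bodied normal-winged: (73 − 91.125)² / 91.125 = 3.6051
  ebony-bodied vestigial-winged: (27 − 30.375)² / 30.375 = 0.3750
χ² = 4.9068 + 2.5105 + 3.6051 + 0.3750 = 11.3974 ≈ 11.397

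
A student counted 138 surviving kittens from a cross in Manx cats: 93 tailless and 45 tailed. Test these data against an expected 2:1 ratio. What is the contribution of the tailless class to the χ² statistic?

0.011

Under the 2:1 hypothesis (Σ ratio = 3, N = 138):
  tailless: 138 × 2/3 = 92
  tailed: 138 × 1/3 = 46
Contribution of tailless: (93 − 92)² / 92 = 0.0109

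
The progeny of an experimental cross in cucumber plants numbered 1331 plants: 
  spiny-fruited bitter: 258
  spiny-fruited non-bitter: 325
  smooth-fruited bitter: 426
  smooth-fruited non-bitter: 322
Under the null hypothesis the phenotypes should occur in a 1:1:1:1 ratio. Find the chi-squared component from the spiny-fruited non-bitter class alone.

0.181

Under the 1:1:1:1 hypothesis (Σ ratio = 4, N = 1331):
  spiny-fruited bitter: 1331 × 1/4 = 332.75
  spiny-fruited non-bitter: 1331 × 1/4 = 332.75
  smooth-fruited bitter: 1331 × 1/4 = 332.75
  smooth-fruited non-bitter: 1331 × 1/4 = 332.75
Contribution of spiny-fruited non-bitter: (325 − 332.75)² / 332.75 = 0.1805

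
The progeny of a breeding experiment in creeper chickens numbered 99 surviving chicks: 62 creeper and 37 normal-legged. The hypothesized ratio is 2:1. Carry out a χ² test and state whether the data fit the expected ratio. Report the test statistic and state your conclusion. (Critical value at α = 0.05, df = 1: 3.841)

0.727; consistent

Under the 2:1 hypothesis (Σ ratio = 3, N = 99):
  creeper: 99 × 2/3 = 66
  normal-legged: 99 × 1/3 = 33
χ² = Σ (O − E)² / E
  creeper: (62 − 66)² / 66 = 0.2424
  normal-legged: (37 − 33)² / 33 = 0.4848
χ² = 0.2424 + 0.4848 = 0.7272 ≈ 0.727
Degrees of freedom = 2 − 1 = 1; critical value at α = 0.05 is 3.841.
Since 0.727 < 3.841, we fail to reject the null hypothesis — the data are consistent with the 2:1 ratio.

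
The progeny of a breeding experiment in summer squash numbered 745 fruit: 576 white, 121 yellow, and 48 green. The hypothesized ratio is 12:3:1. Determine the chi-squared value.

3.077

Total ratio parts = 16. Expected numbers out of 745:
  white: 745 × 12/16 = 558.75
  yellow: 745 × 3/16 = 139.6875
  green: 745 × 1/16 = 46.5625
χ² = Σ (O − E)² / E
  white: (576 − 558.75)² / 558.75 = 0.5326
  yellow: (121 − 139.6875)² / 139.6875 = 2.5000
  green: (48 − 46.5625)² / 46.5625 = 0.0444
χ² = 0.5326 + 2.5000 + 0.0444 = 3.077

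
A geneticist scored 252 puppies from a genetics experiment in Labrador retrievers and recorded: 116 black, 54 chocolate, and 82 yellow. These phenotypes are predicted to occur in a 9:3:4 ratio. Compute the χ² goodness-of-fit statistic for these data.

11.372

Expected counts for N = 252 under a 9:3:4 ratio (total parts = 16):
  black: 252 × 9/16 = 141.75
  chocolate: 252 × 3/16 = 47.25
  yellow: 252 × 4/16 = 63
χ² = Σ (O − E)² / E
  black: (116 − 141.75)² / 141.75 = 4.6777
  chocolate: (54 − 47.25)² / 47.25 = 0.9643
  yellow: (82 − 63)² / 63 = 5.7302
χ² = 4.6777 + 0.9643 + 5.7302 = 11.3722 ≈ 11.372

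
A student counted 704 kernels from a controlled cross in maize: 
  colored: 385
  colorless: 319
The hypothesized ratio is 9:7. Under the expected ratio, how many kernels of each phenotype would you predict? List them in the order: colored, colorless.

396, 308

Under the 9:7 hypothesis (Σ ratio = 16, N = 704):
  colored: 704 × 9/16 = 396
  colorless: 704 × 7/16 = 308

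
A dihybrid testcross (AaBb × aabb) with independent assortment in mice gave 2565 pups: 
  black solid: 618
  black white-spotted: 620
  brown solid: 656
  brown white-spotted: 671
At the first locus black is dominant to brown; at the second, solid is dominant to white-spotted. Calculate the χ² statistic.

A dihybrid testcross with independent assortment gives a 1:1:1:1 ratio.
Under the 1:1:1:1 hypothesis (Σ ratio = 4, N = 2565):
  black solid: 2565 × 1/4 = 641.25
  black white-spotted: 2565 × 1/4 = 641.25
  brown solid: 2565 × 1/4 = 641.25
  brown white-spotted: 2565 × 1/4 = 641.25
χ² = Σ (O − E)² / E
  black solid: (618 − 641.25)² / 641.25 = 0.8430
  black white-spotted: (620 − 641.25)² / 641.25 = 0.7042
  brown solid: (656 − 641.25)² / 641.25 = 0.3393
  brown white-spotted: (671 − 641.25)² / 641.25 = 1.3802
χ² = 0.8430 + 0.7042 + 0.3393 + 1.3802 = 3.2667 ≈ 3.267

3.267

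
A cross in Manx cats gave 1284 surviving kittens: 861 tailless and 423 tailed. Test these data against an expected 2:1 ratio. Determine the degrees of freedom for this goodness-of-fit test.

A goodness-of-fit test with 2 phenotype classes has df = 2 − 1 = 1.

1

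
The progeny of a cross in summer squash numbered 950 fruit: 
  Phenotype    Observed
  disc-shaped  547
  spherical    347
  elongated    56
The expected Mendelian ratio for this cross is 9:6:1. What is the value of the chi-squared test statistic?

Total ratio parts = 16. Expected numbers out of 950:
  disc-shaped: 950 × 9/16 = 534.375
  spherical: 950 × 6/16 = 356.25
  elongated: 950 × 1/16 = 59.375
χ² = Σ (O − E)² / E
  disc-shaped: (547 − 534.375)² / 534.375 = 0.2983
  spherical: (347 − 356.25)² / 356.25 = 0.2402
  elongated: (56 − 59.375)² / 59.375 = 0.1918
χ² = 0.2983 + 0.2402 + 0.1918 = 0.7303 ≈ 0.730

0.730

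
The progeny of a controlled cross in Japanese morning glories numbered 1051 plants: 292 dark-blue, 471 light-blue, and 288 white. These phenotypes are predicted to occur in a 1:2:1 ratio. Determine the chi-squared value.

11.335

Total ratio parts = 4. Expected numbers out of 1051:
  dark-blue: 1051 × 1/4 = 262.75
  light-blue: 1051 × 2/4 = 525.5
  white: 1051 × 1/4 = 262.75
χ² = Σ (O − E)² / E
  dark-blue: (292 − 262.75)² / 262.75 = 3.2562
  light-blue: (471 − 525.5)² / 525.5 = 5.6522
  white: (288 − 262.75)² / 262.75 = 2.4265
χ² = 3.2562 + 5.6522 + 2.4265 = 11.3349 ≈ 11.335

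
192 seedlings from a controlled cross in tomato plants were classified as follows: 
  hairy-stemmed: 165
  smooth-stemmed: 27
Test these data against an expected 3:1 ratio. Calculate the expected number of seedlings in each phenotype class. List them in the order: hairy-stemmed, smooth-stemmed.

Expected counts for N = 192 under a 3:1 ratio (total parts = 4):
  hairy-stemmed: 192 × 3/4 = 144
  smooth-stemmed: 192 × 1/4 = 48

144, 48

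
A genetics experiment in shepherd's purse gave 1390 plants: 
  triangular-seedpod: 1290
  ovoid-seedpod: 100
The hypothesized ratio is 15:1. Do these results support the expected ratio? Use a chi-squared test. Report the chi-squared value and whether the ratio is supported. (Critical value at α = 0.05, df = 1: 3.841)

2.115; consistent

Expected counts for N = 1390 under a 15:1 ratio (total parts = 16):
  triangular-seedpod: 1390 × 15/16 = 1303.125
  ovoid-seedpod: 1390 × 1/16 = 86.875
χ² = Σ (O − E)² / E
  triangular-seedpod: (1290 − 1303.125)² / 1303.125 = 0.1322
  ovoid-seedpod: (100 − 86.875)² / 86.875 = 1.9829
χ² = 0.1322 + 1.9829 = 2.1151 ≈ 2.115
Degrees of freedom = 2 − 1 = 1; critical value at α = 0.05 is 3.841.
Since 2.115 < 3.841, we fail to reject the null hypothesis — the data are consistent with the 15:1 ratio.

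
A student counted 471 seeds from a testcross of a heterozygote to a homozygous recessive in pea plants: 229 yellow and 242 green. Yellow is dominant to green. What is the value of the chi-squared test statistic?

0.359

A testcross of a heterozygote (Aa × aa) gives a 1:1 phenotypic ratio.
Expected counts for N = 471 under a 1:1 ratio (total parts = 2):
  yellow: 471 × 1/2 = 235.5
  green: 471 × 1/2 = 235.5
χ² = Σ (O − E)² / E
  yellow: (229 − 235.5)² / 235.5 = 0.1794
  green: (242 − 235.5)² / 235.5 = 0.1794
χ² = 0.1794 + 0.1794 = 0.3588 ≈ 0.359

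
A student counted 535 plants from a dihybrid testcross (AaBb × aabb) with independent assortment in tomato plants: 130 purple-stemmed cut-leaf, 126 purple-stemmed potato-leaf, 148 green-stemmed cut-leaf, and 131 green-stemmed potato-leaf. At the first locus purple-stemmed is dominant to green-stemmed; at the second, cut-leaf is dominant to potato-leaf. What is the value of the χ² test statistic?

A dihybrid testcross with independent assortment gives a 1:1:1:1 ratio.
Total ratio parts = 4. Expected numbers out of 535:
  purple-stemmed cut-leaf: 535 × 1/4 = 133.75
  purple-stemmed potato-leaf: 535 × 1/4 = 133.75
  green-stemmed cut-leaf: 535 × 1/4 = 133.75
  green-stemmed potato-leaf: 535 × 1/4 = 133.75
χ² = Σ (O − E)² / E
  purple-stemmed cut-leaf: (130 − 133.75)² / 133.75 = 0.1051
  purple-stemmed potato-leaf: (126 − 133.75)² / 133.75 = 0.4491
  green-stemmed cut-leaf: (148 − 133.75)² / 133.75 = 1.5182
  green-stemmed potato-leaf: (131 − 133.75)² / 133.75 = 0.0565
χ² = 0.1051 + 0.4491 + 1.5182 + 0.0565 = 2.1289 ≈ 2.129

2.129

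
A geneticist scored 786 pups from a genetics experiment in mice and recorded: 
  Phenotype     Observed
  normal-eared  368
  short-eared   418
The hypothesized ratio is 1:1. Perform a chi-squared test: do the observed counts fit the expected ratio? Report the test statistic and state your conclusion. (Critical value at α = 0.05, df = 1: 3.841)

3.181; consistent

The 1:1 ratio has 2 parts, so with N = 786 the expected counts are:
  normal-eared: 786 × 1/2 = 393
  short-eared: 786 × 1/2 = 393
χ² = Σ (O − E)² / E
  normal-eared: (368 − 393)² / 393 = 1.5903
  short-eared: (418 − 393)² / 393 = 1.5903
χ² = 1.5903 + 1.5903 = 3.1806 ≈ 3.181
Degrees of freedom = 2 − 1 = 1; critical value at α = 0.05 is 3.841.
Since 3.181 < 3.841, we fail to reject the null hypothesis — the data are consistent with the 1:1 ratio.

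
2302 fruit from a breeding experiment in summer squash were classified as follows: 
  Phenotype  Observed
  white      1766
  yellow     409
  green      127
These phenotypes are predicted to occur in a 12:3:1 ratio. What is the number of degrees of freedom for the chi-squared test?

A goodness-of-fit test with 3 phenotype classes has df = 3 − 1 = 2.

2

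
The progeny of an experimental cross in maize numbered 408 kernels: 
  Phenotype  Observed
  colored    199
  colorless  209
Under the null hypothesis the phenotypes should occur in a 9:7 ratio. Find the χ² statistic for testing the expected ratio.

9.265

Total ratio parts = 16. Expected numbers out of 408:
  colored: 408 × 9/16 = 229.5
  colorless: 408 × 7/16 = 178.5
χ² = Σ (O − E)² / E
  colored: (199 − 229.5)² / 229.5 = 4.0534
  colorless: (209 − 178.5)² / 178.5 = 5.2115
χ² = 4.0534 + 5.2115 = 9.2649 ≈ 9.265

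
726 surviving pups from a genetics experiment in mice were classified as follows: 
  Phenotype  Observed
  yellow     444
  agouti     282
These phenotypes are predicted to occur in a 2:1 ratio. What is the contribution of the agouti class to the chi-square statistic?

6.612

Expected counts for N = 726 under a 2:1 ratio (total parts = 3):
  yellow: 726 × 2/3 = 484
  agouti: 726 × 1/3 = 242
Contribution of agouti: (282 − 242)² / 242 = 6.6116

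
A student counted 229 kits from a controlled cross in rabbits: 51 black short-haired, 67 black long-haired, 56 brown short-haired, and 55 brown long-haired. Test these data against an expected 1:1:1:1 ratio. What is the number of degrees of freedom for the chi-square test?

A goodness-of-fit test with 4 phenotype classes has df = 4 − 1 = 3.

3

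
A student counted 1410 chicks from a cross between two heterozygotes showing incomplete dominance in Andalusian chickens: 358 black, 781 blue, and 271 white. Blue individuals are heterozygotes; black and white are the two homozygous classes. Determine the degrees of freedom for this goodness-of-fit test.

With incomplete dominance, a heterozygote × heterozygote cross gives a 1:2:1 phenotypic ratio.
A goodness-of-fit test with 3 phenotype classes has df = 3 − 1 = 2.

2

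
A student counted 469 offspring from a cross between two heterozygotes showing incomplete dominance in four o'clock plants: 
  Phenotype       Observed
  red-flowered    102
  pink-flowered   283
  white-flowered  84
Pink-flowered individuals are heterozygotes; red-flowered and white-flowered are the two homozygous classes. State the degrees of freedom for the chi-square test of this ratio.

With incomplete dominance, a heterozygote × heterozygote cross gives a 1:2:1 phenotypic ratio.
A goodness-of-fit test with 3 phenotype classes has df = 3 − 1 = 2.

2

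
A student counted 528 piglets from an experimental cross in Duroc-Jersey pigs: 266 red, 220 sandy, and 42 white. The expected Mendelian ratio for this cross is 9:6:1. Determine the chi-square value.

8.135

Expected counts for N = 528 under a 9:6:1 ratio (total parts = 16):
  red: 528 × 9/16 = 297
  sandy: 528 × 6/16 = 198
  white: 528 × 1/16 = 33
χ² = Σ (O − E)² / E
  red: (266 − 297)² / 297 = 3.2357
  sandy: (220 − 198)² / 198 = 2.4444
  white: (42 − 33)² / 33 = 2.4545
χ² = 3.2357 + 2.4444 + 2.4545 = 8.1346 ≈ 8.135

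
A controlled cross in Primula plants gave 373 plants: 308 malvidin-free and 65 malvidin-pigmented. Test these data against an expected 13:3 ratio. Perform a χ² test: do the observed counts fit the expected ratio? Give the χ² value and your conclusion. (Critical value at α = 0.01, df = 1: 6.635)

0.429; consistent

The 13:3 ratio has 16 parts, so with N = 373 the expected counts are:
  malvidin-free: 373 × 13/16 = 303.0625
  malvidin-pigmented: 373 × 3/16 = 69.9375
χ² = Σ (O − E)² / E
  malvidin-free: (308 − 303.0625)² / 303.0625 = 0.0804
  malvidin-pigmented: (65 − 69.9375)² / 69.9375 = 0.3486
χ² = 0.0804 + 0.3486 = 0.429
Degrees of freedom = 2 − 1 = 1; critical value at α = 0.01 is 6.635.
Since 0.429 < 6.635, we fail to reject the null hypothesis — the data are consistent with the 13:3 ratio.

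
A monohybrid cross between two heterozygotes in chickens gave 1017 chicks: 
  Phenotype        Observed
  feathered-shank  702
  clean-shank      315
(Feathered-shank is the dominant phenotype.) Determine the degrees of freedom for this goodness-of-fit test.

For a monohybrid cross between heterozygotes with complete dominance, the expected phenotypic ratio is 3:1.
A goodness-of-fit test with 2 phenotype classes has df = 2 − 1 = 1.

1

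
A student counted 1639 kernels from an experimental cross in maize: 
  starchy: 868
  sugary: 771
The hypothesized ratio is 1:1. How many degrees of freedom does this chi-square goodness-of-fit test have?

A goodness-of-fit test with 2 phenotype classes has df = 2 − 1 = 1.

1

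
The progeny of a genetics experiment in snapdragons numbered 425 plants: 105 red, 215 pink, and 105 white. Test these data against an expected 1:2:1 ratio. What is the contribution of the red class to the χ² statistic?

The 1:2:1 ratio has 4 parts, so with N = 425 the expected counts are:
  red: 425 × 1/4 = 106.25
  pink: 425 × 2/4 = 212.5
  white: 425 × 1/4 = 106.25
Contribution of red: (105 − 106.25)² / 106.25 = 0.0147

0.015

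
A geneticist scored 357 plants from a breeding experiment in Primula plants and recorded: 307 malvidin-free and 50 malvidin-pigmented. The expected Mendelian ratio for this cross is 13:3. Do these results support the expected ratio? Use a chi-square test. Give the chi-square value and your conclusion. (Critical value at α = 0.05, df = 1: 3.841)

Total ratio parts = 16. Expected numbers out of 357:
  malvidin-free: 357 × 13/16 = 290.0625
  malvidin-pigmented: 357 × 3/16 = 66.9375
χ² = Σ (O − E)² / E
  malvidin-free: (307 − 290.0625)² / 290.0625 = 0.9890
  malvidin-pigmented: (50 − 66.9375)² / 66.9375 = 4.2858
χ² = 0.9890 + 4.2858 = 5.2748 ≈ 5.275
Degrees of freedom = 2 − 1 = 1; critical value at α = 0.05 is 3.841.
Since 5.275 > 3.841, we reject the null hypothesis — the data do not fit the 13:3 ratio.

5.275; not consistent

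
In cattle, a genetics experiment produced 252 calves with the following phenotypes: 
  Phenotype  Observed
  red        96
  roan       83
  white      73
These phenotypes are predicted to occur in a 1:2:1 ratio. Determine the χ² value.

The 1:2:1 ratio has 4 parts, so with N = 252 the expected counts are:
  red: 252 × 1/4 = 63
  roan: 252 × 2/4 = 126
  white: 252 × 1/4 = 63
χ² = Σ (O − E)² / E
  red: (96 − 63)² / 63 = 17.2857
  roan: (83 − 126)² / 126 = 14.6746
  white: (73 − 63)² / 63 = 1.5873
χ² = 17.2857 + 14.6746 + 1.5873 = 33.5476 ≈ 33.548

33.548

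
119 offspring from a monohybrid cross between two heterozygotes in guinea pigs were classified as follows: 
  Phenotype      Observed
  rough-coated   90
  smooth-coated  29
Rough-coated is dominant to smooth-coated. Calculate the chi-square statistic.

For a monohybrid cross between heterozygotes with complete dominance, the expected phenotypic ratio is 3:1.
Under the 3:1 hypothesis (Σ ratio = 4, N = 119):
  rough-coated: 119 × 3/4 = 89.25
  smooth-coated: 119 × 1/4 = 29.75
χ² = Σ (O − E)² / E
  rough-coated: (90 − 89.25)² / 89.25 = 0.0063
  smooth-coated: (29 − 29.75)² / 29.75 = 0.0189
χ² = 0.0063 + 0.0189 = 0.0252 ≈ 0.025

0.025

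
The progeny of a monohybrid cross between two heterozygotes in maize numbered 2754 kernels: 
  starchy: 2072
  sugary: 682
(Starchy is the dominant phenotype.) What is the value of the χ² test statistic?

For a monohybrid cross between heterozygotes with complete dominance, the expected phenotypic ratio is 3:1.
Expected counts for N = 2754 under a 3:1 ratio (total parts = 4):
  starchy: 2754 × 3/4 = 2065.5
  sugary: 2754 × 1/4 = 688.5
χ² = Σ (O − E)² / E
  starchy: (2072 − 2065.5)² / 2065.5 = 0.0205
  sugary: (682 − 688.5)² / 688.5 = 0.0614
χ² = 0.0205 + 0.0614 = 0.0819 ≈ 0.082

0.082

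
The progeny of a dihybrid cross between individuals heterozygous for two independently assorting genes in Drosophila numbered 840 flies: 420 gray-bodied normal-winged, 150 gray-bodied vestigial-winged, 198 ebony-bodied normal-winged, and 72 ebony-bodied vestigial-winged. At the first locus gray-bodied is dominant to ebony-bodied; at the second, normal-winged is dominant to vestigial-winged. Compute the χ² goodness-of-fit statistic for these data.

A dihybrid F₂ with independent assortment and complete dominance at both loci gives a 9:3:3:1 phenotypic ratio.
Expected counts for N = 840 under a 9:3:3:1 ratio (total parts = 16):
  gray-bodied normal-winged: 840 × 9/16 = 472.5
  gray-bodied vestigial-winged: 840 × 3/16 = 157.5
  ebony-bodied normal-winged: 840 × 3/16 = 157.5
  ebony-bodied vestigial-winged: 840 × 1/16 = 52.5
χ² = Σ (O − E)² / E
  gray-bodied normal-winged: (420 − 472.5)² / 472.5 = 5.8333
  gray-bodied vestigial-winged: (150 − 157.5)² / 157.5 = 0.3571
  ebony-bodied normal-winged: (198 − 157.5)² / 157.5 = 10.4143
  ebony-bodied vestigial-winged: (72 − 52.5)² / 52.5 = 7.2429
χ² = 5.8333 + 0.3571 + 10.4143 + 7.2429 = 23.8476 ≈ 23.848

23.848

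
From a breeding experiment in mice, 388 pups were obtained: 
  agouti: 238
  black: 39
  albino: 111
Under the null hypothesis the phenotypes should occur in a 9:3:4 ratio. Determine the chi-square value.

Total ratio parts = 16. Expected numbers out of 388:
  agouti: 388 × 9/16 = 218.25
  black: 388 × 3/16 = 72.75
  albino: 388 × 4/16 = 97
χ² = Σ (O − E)² / E
  agouti: (238 − 218.25)² / 218.25 = 1.7872
  black: (39 − 72.75)² / 72.75 = 15.6572
  albino: (111 − 97)² / 97 = 2.0206
χ² = 1.7872 + 15.6572 + 2.0206 = 19.465

19.465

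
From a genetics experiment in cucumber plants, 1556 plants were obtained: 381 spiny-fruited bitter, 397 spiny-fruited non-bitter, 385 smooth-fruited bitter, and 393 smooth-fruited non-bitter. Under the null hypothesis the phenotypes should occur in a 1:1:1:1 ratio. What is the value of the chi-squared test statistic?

The 1:1:1:1 ratio has 4 parts, so with N = 1556 the expected counts are:
  spiny-fruited bitter: 1556 × 1/4 = 389
  spiny-fruited non-bitter: 1556 × 1/4 = 389
  smooth-fruited bitter: 1556 × 1/4 = 389
  smooth-fruited non-bitter: 1556 × 1/4 = 389
χ² = Σ (O − E)² / E
  spiny-fruited bitter: (381 − 389)² / 389 = 0.1645
  spiny-fruited non-bitter: (397 − 389)² / 389 = 0.1645
  smooth-fruited bitter: (385 − 389)² / 389 = 0.0411
  smooth-fruited non-bitter: (393 − 389)² / 389 = 0.0411
χ² = 0.1645 + 0.1645 + 0.0411 + 0.0411 = 0.4112 ≈ 0.411

0.411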